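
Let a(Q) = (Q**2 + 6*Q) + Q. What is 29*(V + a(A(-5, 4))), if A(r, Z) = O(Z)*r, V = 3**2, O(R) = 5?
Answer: 13311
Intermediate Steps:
V = 9
A(r, Z) = 5*r
a(Q) = Q**2 + 7*Q
29*(V + a(A(-5, 4))) = 29*(9 + (5*(-5))*(7 + 5*(-5))) = 29*(9 - 25*(7 - 25)) = 29*(9 - 25*(-18)) = 29*(9 + 450) = 29*459 = 13311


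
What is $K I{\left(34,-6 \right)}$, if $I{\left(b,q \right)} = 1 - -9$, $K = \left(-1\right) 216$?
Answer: $-2160$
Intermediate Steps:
$K = -216$
$I{\left(b,q \right)} = 10$ ($I{\left(b,q \right)} = 1 + 9 = 10$)
$K I{\left(34,-6 \right)} = \left(-216\right) 10 = -2160$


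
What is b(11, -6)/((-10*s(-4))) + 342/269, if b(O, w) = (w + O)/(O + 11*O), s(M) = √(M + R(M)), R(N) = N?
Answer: 342/269 + I*√2/1056 ≈ 1.2714 + 0.0013392*I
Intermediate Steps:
s(M) = √2*√M (s(M) = √(M + M) = √(2*M) = √2*√M)
b(O, w) = (O + w)/(12*O) (b(O, w) = (O + w)/((12*O)) = (O + w)*(1/(12*O)) = (O + w)/(12*O))
b(11, -6)/((-10*s(-4))) + 342/269 = ((1/12)*(11 - 6)/11)/((-10*√2*√(-4))) + 342/269 = ((1/12)*(1/11)*5)/((-10*√2*2*I)) + 342*(1/269) = 5/(132*((-20*I*√2))) + 342/269 = 5*(I*√2/40)/132 + 342/269 = I*√2/1056 + 342/269 = 342/269 + I*√2/1056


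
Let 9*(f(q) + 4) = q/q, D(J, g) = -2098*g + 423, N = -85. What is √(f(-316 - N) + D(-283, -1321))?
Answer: √24946894/3 ≈ 1664.9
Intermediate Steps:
D(J, g) = 423 - 2098*g
f(q) = -35/9 (f(q) = -4 + (q/q)/9 = -4 + (⅑)*1 = -4 + ⅑ = -35/9)
√(f(-316 - N) + D(-283, -1321)) = √(-35/9 + (423 - 2098*(-1321))) = √(-35/9 + (423 + 2771458)) = √(-35/9 + 2771881) = √(24946894/9) = √24946894/3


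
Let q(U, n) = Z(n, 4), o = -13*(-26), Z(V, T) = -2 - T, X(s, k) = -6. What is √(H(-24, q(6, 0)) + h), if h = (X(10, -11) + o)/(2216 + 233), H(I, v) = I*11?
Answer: 34*I*√1368991/2449 ≈ 16.244*I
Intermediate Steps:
o = 338
q(U, n) = -6 (q(U, n) = -2 - 1*4 = -2 - 4 = -6)
H(I, v) = 11*I
h = 332/2449 (h = (-6 + 338)/(2216 + 233) = 332/2449 ≈ 0.13557)
√(H(-24, q(6, 0)) + h) = √(11*(-24) + 332/2449) = √(-264 + 332/2449) = √(-646204/2449) = 34*I*√1368991/2449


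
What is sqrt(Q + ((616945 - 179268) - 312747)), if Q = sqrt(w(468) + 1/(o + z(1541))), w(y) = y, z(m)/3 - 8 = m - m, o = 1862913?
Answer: sqrt(48174871760834130 + 620979*sqrt(180467782037381))/620979 ≈ 353.48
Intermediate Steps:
z(m) = 24 (z(m) = 24 + 3*(m - m) = 24 + 3*0 = 24 + 0 = 24)
Q = sqrt(180467782037381)/620979 (Q = sqrt(468 + 1/(1862913 + 24)) = sqrt(468 + 1/1862937) = sqrt(871854517/1862937) = sqrt(180467782037381)/620979 ≈ 21.633)
sqrt(Q + ((616945 - 179268) - 312747)) = sqrt(sqrt(180467782037381)/620979 + ((616945 - 179268) - 312747)) = sqrt(sqrt(180467782037381)/620979 + (437677 - 312747)) = sqrt(sqrt(180467782037381)/620979 + 124930) = sqrt(124930 + sqrt(180467782037381)/620979)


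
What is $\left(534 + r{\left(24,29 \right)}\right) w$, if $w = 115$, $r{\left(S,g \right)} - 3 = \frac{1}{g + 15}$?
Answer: $\frac{2717335}{44} \approx 61758.0$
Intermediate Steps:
$r{\left(S,g \right)} = 3 + \frac{1}{15 + g}$ ($r{\left(S,g \right)} = 3 + \frac{1}{g + 15} = 3 + \frac{1}{15 + g}$)
$\left(534 + r{\left(24,29 \right)}\right) w = \left(534 + \frac{46 + 3 \cdot 29}{15 + 29}\right) 115 = \left(534 + \frac{46 + 87}{44}\right) 115 = \left(534 + \frac{1}{44} \cdot 133\right) 115 = \left(534 + \frac{133}{44}\right) 115 = \frac{23629}{44} \cdot 115 = \frac{2717335}{44}$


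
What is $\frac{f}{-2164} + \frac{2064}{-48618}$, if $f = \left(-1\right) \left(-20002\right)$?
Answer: $- \frac{81410311}{8767446} \approx -9.2855$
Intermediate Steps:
$f = 20002$
$\frac{f}{-2164} + \frac{2064}{-48618} = \frac{20002}{-2164} + \frac{2064}{-48618} = 20002 \left(- \frac{1}{2164}\right) + 2064 \left(- \frac{1}{48618}\right) = - \frac{10001}{1082} - \frac{344}{8103} = - \frac{81410311}{8767446}$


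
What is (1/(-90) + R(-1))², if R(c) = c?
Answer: 8281/8100 ≈ 1.0223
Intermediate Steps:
(1/(-90) + R(-1))² = (1/(-90) - 1)² = (-1/90 - 1)² = (-91/90)² = 8281/8100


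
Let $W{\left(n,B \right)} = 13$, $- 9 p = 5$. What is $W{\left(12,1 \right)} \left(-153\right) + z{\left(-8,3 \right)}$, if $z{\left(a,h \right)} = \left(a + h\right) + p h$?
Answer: $- \frac{5987}{3} \approx -1995.7$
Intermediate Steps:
$p = - \frac{5}{9}$ ($p = \left(- \frac{1}{9}\right) 5 = - \frac{5}{9} \approx -0.55556$)
$z{\left(a,h \right)} = a + \frac{4 h}{9}$ ($z{\left(a,h \right)} = \left(a + h\right) - \frac{5 h}{9} = a + \frac{4 h}{9}$)
$W{\left(12,1 \right)} \left(-153\right) + z{\left(-8,3 \right)} = 13 \left(-153\right) + \left(-8 + \frac{4}{9} \cdot 3\right) = -1989 + \left(-8 + \frac{4}{3}\right) = -1989 - \frac{20}{3} = - \frac{5987}{3}$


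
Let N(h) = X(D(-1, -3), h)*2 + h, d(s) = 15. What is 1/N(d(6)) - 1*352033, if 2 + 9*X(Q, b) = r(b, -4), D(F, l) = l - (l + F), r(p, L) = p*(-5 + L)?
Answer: -48932596/139 ≈ -3.5203e+5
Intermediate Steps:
D(F, l) = -F (D(F, l) = l - (F + l) = l + (-F - l) = -F)
X(Q, b) = -2/9 - b (X(Q, b) = -2/9 + (b*(-5 - 4))/9 = -2/9 + (b*(-9))/9 = -2/9 + (-9*b)/9 = -2/9 - b)
N(h) = -4/9 - h (N(h) = (-2/9 - h)*2 + h = (-4/9 - 2*h) + h = -4/9 - h)
1/N(d(6)) - 1*352033 = 1/(-4/9 - 1*15) - 1*352033 = 1/(-4/9 - 15) - 352033 = 1/(-139/9) - 352033 = -9/139 - 352033 = -48932596/139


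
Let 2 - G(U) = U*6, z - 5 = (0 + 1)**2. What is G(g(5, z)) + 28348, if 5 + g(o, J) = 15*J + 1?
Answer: 27834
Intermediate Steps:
z = 6 (z = 5 + (0 + 1)**2 = 5 + 1**2 = 5 + 1 = 6)
g(o, J) = -4 + 15*J (g(o, J) = -5 + (15*J + 1) = -5 + (1 + 15*J) = -4 + 15*J)
G(U) = 2 - 6*U (G(U) = 2 - U*6 = 2 - 6*U)
G(g(5, z)) + 28348 = (2 - 6*(-4 + 15*6)) + 28348 = (2 - 6*(-4 + 90)) + 28348 = (2 - 6*86) + 28348 = (2 - 516) + 28348 = -514 + 28348 = 27834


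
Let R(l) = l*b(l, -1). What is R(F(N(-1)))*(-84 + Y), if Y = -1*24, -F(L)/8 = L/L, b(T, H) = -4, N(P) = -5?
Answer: -3456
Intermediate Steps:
F(L) = -8 (F(L) = -8*L/L = -8*1 = -8)
R(l) = -4*l (R(l) = l*(-4) = -4*l)
Y = -24
R(F(N(-1)))*(-84 + Y) = (-4*(-8))*(-84 - 24) = 32*(-108) = -3456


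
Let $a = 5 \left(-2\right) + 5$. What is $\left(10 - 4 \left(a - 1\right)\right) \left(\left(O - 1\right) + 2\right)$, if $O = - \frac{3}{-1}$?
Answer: $136$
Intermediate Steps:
$O = 3$ ($O = \left(-3\right) \left(-1\right) = 3$)
$a = -5$ ($a = -10 + 5 = -5$)
$\left(10 - 4 \left(a - 1\right)\right) \left(\left(O - 1\right) + 2\right) = \left(10 - 4 \left(-5 - 1\right)\right) \left(\left(3 - 1\right) + 2\right) = \left(10 - -24\right) \left(2 + 2\right) = \left(10 + 24\right) 4 = 34 \cdot 4 = 136$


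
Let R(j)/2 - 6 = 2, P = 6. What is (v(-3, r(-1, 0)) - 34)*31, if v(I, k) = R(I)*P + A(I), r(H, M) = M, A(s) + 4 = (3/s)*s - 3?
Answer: 1798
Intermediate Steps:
R(j) = 16 (R(j) = 12 + 2*2 = 12 + 4 = 16)
A(s) = -4 (A(s) = -4 + ((3/s)*s - 3) = -4 + (3 - 3) = -4 + 0 = -4)
v(I, k) = 92 (v(I, k) = 16*6 - 4 = 96 - 4 = 92)
(v(-3, r(-1, 0)) - 34)*31 = (92 - 34)*31 = 58*31 = 1798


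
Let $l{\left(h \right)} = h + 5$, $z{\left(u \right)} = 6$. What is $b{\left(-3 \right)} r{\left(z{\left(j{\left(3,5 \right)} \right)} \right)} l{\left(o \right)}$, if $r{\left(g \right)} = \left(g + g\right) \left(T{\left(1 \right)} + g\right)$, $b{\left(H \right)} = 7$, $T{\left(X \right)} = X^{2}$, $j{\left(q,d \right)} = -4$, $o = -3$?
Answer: $1176$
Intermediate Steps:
$l{\left(h \right)} = 5 + h$
$r{\left(g \right)} = 2 g \left(1 + g\right)$ ($r{\left(g \right)} = \left(g + g\right) \left(1^{2} + g\right) = 2 g \left(1 + g\right)$)
$b{\left(-3 \right)} r{\left(z{\left(j{\left(3,5 \right)} \right)} \right)} l{\left(o \right)} = 7 \cdot 2 \cdot 6 \left(1 + 6\right) \left(5 - 3\right) = 7 \cdot 2 \cdot 6 \cdot 7 \cdot 2 = 7 \cdot 84 \cdot 2 = 588 \cdot 2 = 1176$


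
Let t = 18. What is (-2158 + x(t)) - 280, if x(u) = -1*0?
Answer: -2438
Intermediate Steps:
x(u) = 0
(-2158 + x(t)) - 280 = (-2158 + 0) - 280 = -2158 - 280 = -2438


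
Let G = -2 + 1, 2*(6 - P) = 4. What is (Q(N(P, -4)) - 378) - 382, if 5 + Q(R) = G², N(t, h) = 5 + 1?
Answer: -764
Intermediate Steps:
P = 4 (P = 6 - ½*4 = 6 - 2 = 4)
N(t, h) = 6
G = -1
Q(R) = -4 (Q(R) = -5 + (-1)² = -5 + 1 = -4)
(Q(N(P, -4)) - 378) - 382 = (-4 - 378) - 382 = -382 - 382 = -764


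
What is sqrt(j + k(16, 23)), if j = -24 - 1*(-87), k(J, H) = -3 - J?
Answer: 2*sqrt(11) ≈ 6.6332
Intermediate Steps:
j = 63 (j = -24 + 87 = 63)
sqrt(j + k(16, 23)) = sqrt(63 + (-3 - 1*16)) = sqrt(63 + (-3 - 16)) = sqrt(63 - 19) = sqrt(44) = 2*sqrt(11)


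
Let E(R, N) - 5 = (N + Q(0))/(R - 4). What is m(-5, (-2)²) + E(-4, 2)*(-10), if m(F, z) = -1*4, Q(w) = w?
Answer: -103/2 ≈ -51.500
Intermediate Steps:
E(R, N) = 5 + N/(-4 + R) (E(R, N) = 5 + (N + 0)/(R - 4) = 5 + N/(-4 + R))
m(F, z) = -4
m(-5, (-2)²) + E(-4, 2)*(-10) = -4 + ((-20 + 2 + 5*(-4))/(-4 - 4))*(-10) = -4 + ((-20 + 2 - 20)/(-8))*(-10) = -4 - ⅛*(-38)*(-10) = -4 + (19/4)*(-10) = -4 - 95/2 = -103/2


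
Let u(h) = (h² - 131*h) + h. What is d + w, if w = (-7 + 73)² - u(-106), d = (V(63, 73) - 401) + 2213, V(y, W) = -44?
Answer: -18892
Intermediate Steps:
u(h) = h² - 130*h
d = 1768 (d = (-44 - 401) + 2213 = -445 + 2213 = 1768)
w = -20660 (w = (-7 + 73)² - (-106)*(-130 - 106) = 66² - (-106)*(-236) = 4356 - 1*25016 = 4356 - 25016 = -20660)
d + w = 1768 - 20660 = -18892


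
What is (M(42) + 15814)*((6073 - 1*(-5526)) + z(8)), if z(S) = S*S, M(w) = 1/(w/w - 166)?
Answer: 30432370867/165 ≈ 1.8444e+8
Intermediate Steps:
M(w) = -1/165 (M(w) = 1/(1 - 166) = 1/(-165) = -1/165)
z(S) = S²
(M(42) + 15814)*((6073 - 1*(-5526)) + z(8)) = (-1/165 + 15814)*((6073 - 1*(-5526)) + 8²) = 2609309*((6073 + 5526) + 64)/165 = 2609309*(11599 + 64)/165 = (2609309/165)*11663 = 30432370867/165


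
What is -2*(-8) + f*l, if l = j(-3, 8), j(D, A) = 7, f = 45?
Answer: 331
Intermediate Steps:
l = 7
-2*(-8) + f*l = -2*(-8) + 45*7 = 16 + 315 = 331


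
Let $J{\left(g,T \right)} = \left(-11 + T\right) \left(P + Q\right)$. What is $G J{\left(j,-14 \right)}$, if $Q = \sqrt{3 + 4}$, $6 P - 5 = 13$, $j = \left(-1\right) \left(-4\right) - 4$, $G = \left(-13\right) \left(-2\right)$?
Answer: $-1950 - 650 \sqrt{7} \approx -3669.7$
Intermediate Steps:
$G = 26$
$j = 0$ ($j = 4 - 4 = 0$)
$P = 3$ ($P = \frac{5}{6} + \frac{1}{6} \cdot 13 = \frac{5}{6} + \frac{13}{6} = 3$)
$Q = \sqrt{7} \approx 2.6458$
$J{\left(g,T \right)} = \left(-11 + T\right) \left(3 + \sqrt{7}\right)$
$G J{\left(j,-14 \right)} = 26 \left(-33 - 11 \sqrt{7} + 3 \left(-14\right) - 14 \sqrt{7}\right) = 26 \left(-33 - 11 \sqrt{7} - 42 - 14 \sqrt{7}\right) = 26 \left(-75 - 25 \sqrt{7}\right) = -1950 - 650 \sqrt{7}$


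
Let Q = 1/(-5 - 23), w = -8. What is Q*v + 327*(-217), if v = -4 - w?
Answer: -496714/7 ≈ -70959.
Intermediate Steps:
Q = -1/28 (Q = 1/(-28) = -1/28 ≈ -0.035714)
v = 4 (v = -4 - 1*(-8) = -4 + 8 = 4)
Q*v + 327*(-217) = -1/28*4 + 327*(-217) = -1/7 - 70959 = -496714/7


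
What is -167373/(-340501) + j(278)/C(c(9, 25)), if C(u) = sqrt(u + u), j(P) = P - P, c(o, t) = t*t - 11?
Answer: 167373/340501 ≈ 0.49155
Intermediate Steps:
c(o, t) = -11 + t**2 (c(o, t) = t**2 - 11 = -11 + t**2)
j(P) = 0
C(u) = sqrt(2)*sqrt(u) (C(u) = sqrt(2*u) = sqrt(2)*sqrt(u))
-167373/(-340501) + j(278)/C(c(9, 25)) = -167373/(-340501) + 0/((sqrt(2)*sqrt(-11 + 25**2))) = -167373*(-1/340501) + 0/((sqrt(2)*sqrt(-11 + 625))) = 167373/340501 + 0/((sqrt(2)*sqrt(614))) = 167373/340501 + 0/((2*sqrt(307))) = 167373/340501 + 0*(sqrt(307)/614) = 167373/340501 + 0 = 167373/340501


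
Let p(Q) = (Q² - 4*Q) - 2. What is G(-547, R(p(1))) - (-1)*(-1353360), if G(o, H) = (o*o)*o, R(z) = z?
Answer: -165020683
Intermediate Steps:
p(Q) = -2 + Q² - 4*Q
G(o, H) = o³ (G(o, H) = o²*o = o³)
G(-547, R(p(1))) - (-1)*(-1353360) = (-547)³ - (-1)*(-1353360) = -163667323 - 1*1353360 = -163667323 - 1353360 = -165020683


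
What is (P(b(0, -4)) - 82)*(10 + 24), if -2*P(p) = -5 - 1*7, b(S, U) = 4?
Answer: -2584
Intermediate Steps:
P(p) = 6 (P(p) = -(-5 - 1*7)/2 = -(-5 - 7)/2 = -½*(-12) = 6)
(P(b(0, -4)) - 82)*(10 + 24) = (6 - 82)*(10 + 24) = -76*34 = -2584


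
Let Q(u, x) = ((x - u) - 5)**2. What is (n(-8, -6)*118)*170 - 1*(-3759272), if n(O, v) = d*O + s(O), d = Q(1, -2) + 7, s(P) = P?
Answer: -7795288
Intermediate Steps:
Q(u, x) = (-5 + x - u)**2
d = 71 (d = (5 + 1 - 1*(-2))**2 + 7 = (5 + 1 + 2)**2 + 7 = 8**2 + 7 = 64 + 7 = 71)
n(O, v) = 72*O (n(O, v) = 71*O + O = 72*O)
(n(-8, -6)*118)*170 - 1*(-3759272) = ((72*(-8))*118)*170 - 1*(-3759272) = -576*118*170 + 3759272 = -67968*170 + 3759272 = -11554560 + 3759272 = -7795288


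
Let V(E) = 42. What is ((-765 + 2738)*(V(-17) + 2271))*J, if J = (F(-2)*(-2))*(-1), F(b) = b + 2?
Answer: 0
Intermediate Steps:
F(b) = 2 + b
J = 0 (J = ((2 - 2)*(-2))*(-1) = (0*(-2))*(-1) = 0*(-1) = 0)
((-765 + 2738)*(V(-17) + 2271))*J = ((-765 + 2738)*(42 + 2271))*0 = (1973*2313)*0 = 4563549*0 = 0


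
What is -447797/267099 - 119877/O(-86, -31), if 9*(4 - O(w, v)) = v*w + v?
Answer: 1782654764/4311741 ≈ 413.44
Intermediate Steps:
O(w, v) = 4 - v/9 - v*w/9 (O(w, v) = 4 - (v*w + v)/9 = 4 - (v + v*w)/9 = 4 + (-v/9 - v*w/9) = 4 - v/9 - v*w/9)
-447797/267099 - 119877/O(-86, -31) = -447797/267099 - 119877/(4 - 1/9*(-31) - 1/9*(-31)*(-86)) = -447797*1/267099 - 119877/(4 + 31/9 - 2666/9) = -63971/38157 - 119877/(-2599/9) = -63971/38157 - 119877*(-9/2599) = -63971/38157 + 1078893/2599 = 1782654764/4311741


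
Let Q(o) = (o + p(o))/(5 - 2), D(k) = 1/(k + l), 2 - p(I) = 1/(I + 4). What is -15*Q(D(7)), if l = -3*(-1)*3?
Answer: -1889/208 ≈ -9.0817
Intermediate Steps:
p(I) = 2 - 1/(4 + I) (p(I) = 2 - 1/(I + 4) = 2 - 1/(4 + I))
l = 9 (l = 3*3 = 9)
D(k) = 1/(9 + k) (D(k) = 1/(k + 9) = 1/(9 + k))
Q(o) = o/3 + (7 + 2*o)/(3*(4 + o)) (Q(o) = (o + (7 + 2*o)/(4 + o))/(5 - 2) = (o + (7 + 2*o)/(4 + o))/3 = (o + (7 + 2*o)/(4 + o))*(⅓) = o/3 + (7 + 2*o)/(3*(4 + o)))
-15*Q(D(7)) = -5*(7 + (1/(9 + 7))² + 6/(9 + 7))/(4 + 1/(9 + 7)) = -5*(7 + (1/16)² + 6/16)/(4 + 1/16) = -5*(7 + (1/16)² + 6*(1/16))/(4 + 1/16) = -5*(7 + 1/256 + 3/8)/65/16 = -5*16*1889/(65*256) = -15*1889/3120 = -1889/208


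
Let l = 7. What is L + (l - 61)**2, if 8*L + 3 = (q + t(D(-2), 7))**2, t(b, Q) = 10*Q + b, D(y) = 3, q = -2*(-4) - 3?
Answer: 29409/8 ≈ 3676.1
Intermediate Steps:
q = 5 (q = 8 - 3 = 5)
t(b, Q) = b + 10*Q
L = 6081/8 (L = -3/8 + (5 + (3 + 10*7))**2/8 = -3/8 + (5 + (3 + 70))**2/8 = -3/8 + (5 + 73)**2/8 = -3/8 + (1/8)*78**2 = -3/8 + (1/8)*6084 = -3/8 + 1521/2 = 6081/8 ≈ 760.13)
L + (l - 61)**2 = 6081/8 + (7 - 61)**2 = 6081/8 + (-54)**2 = 6081/8 + 2916 = 29409/8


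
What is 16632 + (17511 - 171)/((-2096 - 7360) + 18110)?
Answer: 71975334/4327 ≈ 16634.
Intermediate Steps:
16632 + (17511 - 171)/((-2096 - 7360) + 18110) = 16632 + 17340/(-9456 + 18110) = 16632 + 17340/8654 = 16632 + 17340*(1/8654) = 16632 + 8670/4327 = 71975334/4327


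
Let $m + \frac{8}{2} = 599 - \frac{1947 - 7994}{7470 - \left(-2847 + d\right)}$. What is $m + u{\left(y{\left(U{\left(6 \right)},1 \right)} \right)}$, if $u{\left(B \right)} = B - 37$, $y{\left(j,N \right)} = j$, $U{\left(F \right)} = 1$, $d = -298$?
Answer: $\frac{5939832}{10615} \approx 559.57$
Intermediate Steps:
$u{\left(B \right)} = -37 + B$
$m = \frac{6321972}{10615}$ ($m = -4 + \left(599 - \frac{1947 - 7994}{7470 + \left(2847 - -298\right)}\right) = -4 + \left(599 - - \frac{6047}{7470 + \left(2847 + 298\right)}\right) = -4 + \left(599 - - \frac{6047}{7470 + 3145}\right) = -4 + \left(599 - - \frac{6047}{10615}\right) = -4 + \left(599 + \frac{6047}{10615}\right) = -4 + \frac{6364432}{10615} = \frac{6321972}{10615} \approx 595.57$)
$m + u{\left(y{\left(U{\left(6 \right)},1 \right)} \right)} = \frac{6321972}{10615} + \left(-37 + 1\right) = \frac{6321972}{10615} - 36 = \frac{5939832}{10615}$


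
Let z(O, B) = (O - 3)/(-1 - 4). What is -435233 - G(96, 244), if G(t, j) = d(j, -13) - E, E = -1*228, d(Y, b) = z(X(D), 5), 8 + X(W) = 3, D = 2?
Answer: -2177313/5 ≈ -4.3546e+5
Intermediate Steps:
X(W) = -5 (X(W) = -8 + 3 = -5)
z(O, B) = ⅗ - O/5 (z(O, B) = (-3 + O)/(-5) = (-3 + O)*(-⅕) = ⅗ - O/5)
d(Y, b) = 8/5 (d(Y, b) = ⅗ - ⅕*(-5) = ⅗ + 1 = 8/5)
E = -228
G(t, j) = 1148/5 (G(t, j) = 8/5 - 1*(-228) = 8/5 + 228 = 1148/5)
-435233 - G(96, 244) = -435233 - 1*1148/5 = -435233 - 1148/5 = -2177313/5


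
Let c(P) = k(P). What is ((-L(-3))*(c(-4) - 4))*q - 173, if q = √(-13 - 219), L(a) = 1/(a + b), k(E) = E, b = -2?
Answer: -173 - 16*I*√58/5 ≈ -173.0 - 24.37*I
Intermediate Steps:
L(a) = 1/(-2 + a) (L(a) = 1/(a - 2) = 1/(-2 + a))
c(P) = P
q = 2*I*√58 (q = √(-232) = 2*I*√58 ≈ 15.232*I)
((-L(-3))*(c(-4) - 4))*q - 173 = ((-1/(-2 - 3))*(-4 - 4))*(2*I*√58) - 173 = (-1/(-5)*(-8))*(2*I*√58) - 173 = (-1*(-⅕)*(-8))*(2*I*√58) - 173 = ((⅕)*(-8))*(2*I*√58) - 173 = -16*I*√58/5 - 173 = -173 - 16*I*√58/5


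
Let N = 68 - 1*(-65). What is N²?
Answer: 17689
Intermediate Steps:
N = 133 (N = 68 + 65 = 133)
N² = 133² = 17689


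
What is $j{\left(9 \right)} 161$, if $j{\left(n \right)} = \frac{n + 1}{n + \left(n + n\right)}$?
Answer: $\frac{1610}{27} \approx 59.63$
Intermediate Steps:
$j{\left(n \right)} = \frac{1 + n}{3 n}$ ($j{\left(n \right)} = \frac{1 + n}{n + 2 n} = \frac{1 + n}{3 n}$)
$j{\left(9 \right)} 161 = \frac{1 + 9}{3 \cdot 9} \cdot 161 = \frac{1}{3} \cdot \frac{1}{9} \cdot 10 \cdot 161 = \frac{10}{27} \cdot 161 = \frac{1610}{27}$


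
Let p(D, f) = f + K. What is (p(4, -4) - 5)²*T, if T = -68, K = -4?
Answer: -11492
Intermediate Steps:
p(D, f) = -4 + f (p(D, f) = f - 4 = -4 + f)
(p(4, -4) - 5)²*T = ((-4 - 4) - 5)²*(-68) = (-8 - 5)²*(-68) = (-13)²*(-68) = 169*(-68) = -11492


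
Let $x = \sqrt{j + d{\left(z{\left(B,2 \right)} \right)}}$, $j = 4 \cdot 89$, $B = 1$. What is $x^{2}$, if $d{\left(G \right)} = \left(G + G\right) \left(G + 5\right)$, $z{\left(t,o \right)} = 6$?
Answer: $488$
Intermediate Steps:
$j = 356$
$d{\left(G \right)} = 2 G \left(5 + G\right)$
$x = 2 \sqrt{122}$ ($x = \sqrt{356 + 2 \cdot 6 \left(5 + 6\right)} = \sqrt{356 + 2 \cdot 6 \cdot 11} = \sqrt{356 + 132} = \sqrt{488} = 2 \sqrt{122} \approx 22.091$)
$x^{2} = \left(2 \sqrt{122}\right)^{2} = 488$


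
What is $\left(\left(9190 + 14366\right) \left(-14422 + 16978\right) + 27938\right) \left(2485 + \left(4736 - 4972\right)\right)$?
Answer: $135473179426$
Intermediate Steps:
$\left(\left(9190 + 14366\right) \left(-14422 + 16978\right) + 27938\right) \left(2485 + \left(4736 - 4972\right)\right) = \left(23556 \cdot 2556 + 27938\right) \left(2485 + \left(4736 - 4972\right)\right) = \left(60209136 + 27938\right) \left(2485 - 236\right) = 60237074 \cdot 2249 = 135473179426$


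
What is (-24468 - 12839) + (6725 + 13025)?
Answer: -17557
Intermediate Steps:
(-24468 - 12839) + (6725 + 13025) = -37307 + 19750 = -17557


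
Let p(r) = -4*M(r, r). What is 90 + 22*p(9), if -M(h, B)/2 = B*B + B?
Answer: 15930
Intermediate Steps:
M(h, B) = -2*B - 2*B² (M(h, B) = -2*(B*B + B) = -2*(B² + B) = -2*(B + B²) = -2*B - 2*B²)
p(r) = 8*r*(1 + r) (p(r) = -(-8)*r*(1 + r) = 8*r*(1 + r))
90 + 22*p(9) = 90 + 22*(8*9*(1 + 9)) = 90 + 22*(8*9*10) = 90 + 22*720 = 90 + 15840 = 15930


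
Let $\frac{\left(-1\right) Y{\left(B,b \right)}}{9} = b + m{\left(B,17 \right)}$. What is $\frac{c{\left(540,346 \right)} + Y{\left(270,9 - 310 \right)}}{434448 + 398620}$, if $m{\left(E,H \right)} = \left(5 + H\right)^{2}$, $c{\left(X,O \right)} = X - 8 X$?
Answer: $- \frac{5427}{833068} \approx -0.0065145$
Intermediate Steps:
$c{\left(X,O \right)} = - 7 X$
$Y{\left(B,b \right)} = -4356 - 9 b$ ($Y{\left(B,b \right)} = - 9 \left(b + \left(5 + 17\right)^{2}\right) = - 9 \left(b + 22^{2}\right) = - 9 \left(b + 484\right) = - 9 \left(484 + b\right) = -4356 - 9 b$)
$\frac{c{\left(540,346 \right)} + Y{\left(270,9 - 310 \right)}}{434448 + 398620} = \frac{\left(-7\right) 540 - \left(4356 + 9 \left(9 - 310\right)\right)}{434448 + 398620} = \frac{-3780 - 1647}{833068} = \left(-3780 + \left(-4356 + 2709\right)\right) \frac{1}{833068} = \left(-3780 - 1647\right) \frac{1}{833068} = \left(-5427\right) \frac{1}{833068} = - \frac{5427}{833068}$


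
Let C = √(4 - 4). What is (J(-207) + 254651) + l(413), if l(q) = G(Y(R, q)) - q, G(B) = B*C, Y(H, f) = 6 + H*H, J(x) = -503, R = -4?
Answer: 253735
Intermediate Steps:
C = 0 (C = √0 = 0)
Y(H, f) = 6 + H²
G(B) = 0 (G(B) = B*0 = 0)
l(q) = -q (l(q) = 0 - q = -q)
(J(-207) + 254651) + l(413) = (-503 + 254651) - 1*413 = 254148 - 413 = 253735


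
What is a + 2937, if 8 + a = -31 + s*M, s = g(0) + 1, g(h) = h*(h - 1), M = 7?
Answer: 2905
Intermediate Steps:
g(h) = h*(-1 + h)
s = 1 (s = 0*(-1 + 0) + 1 = 0*(-1) + 1 = 0 + 1 = 1)
a = -32 (a = -8 + (-31 + 1*7) = -8 + (-31 + 7) = -8 - 24 = -32)
a + 2937 = -32 + 2937 = 2905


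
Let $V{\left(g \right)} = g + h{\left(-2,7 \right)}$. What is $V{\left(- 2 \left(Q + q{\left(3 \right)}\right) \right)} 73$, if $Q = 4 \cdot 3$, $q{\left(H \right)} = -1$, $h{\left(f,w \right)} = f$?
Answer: $-1752$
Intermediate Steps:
$Q = 12$
$V{\left(g \right)} = -2 + g$ ($V{\left(g \right)} = g - 2 = -2 + g$)
$V{\left(- 2 \left(Q + q{\left(3 \right)}\right) \right)} 73 = \left(-2 - 2 \left(12 - 1\right)\right) 73 = \left(-2 - 22\right) 73 = \left(-24\right) 73 = -1752$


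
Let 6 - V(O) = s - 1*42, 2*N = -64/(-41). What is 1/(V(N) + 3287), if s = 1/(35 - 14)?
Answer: 21/70034 ≈ 0.00029985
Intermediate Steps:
N = 32/41 (N = (-64/(-41))/2 = (-64*(-1/41))/2 = (½)*(64/41) = 32/41 ≈ 0.78049)
s = 1/21 ≈ 0.047619
V(O) = 1007/21 (V(O) = 6 - (1/21 - 1*42) = 6 - (1/21 - 42) = 6 - 1*(-881/21) = 6 + 881/21 = 1007/21)
1/(V(N) + 3287) = 1/(1007/21 + 3287) = 1/(70034/21) = 21/70034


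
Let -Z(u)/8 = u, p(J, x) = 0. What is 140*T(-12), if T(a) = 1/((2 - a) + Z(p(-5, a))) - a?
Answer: 1690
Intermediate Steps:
Z(u) = -8*u
T(a) = 1/(2 - a) - a (T(a) = 1/((2 - a) - 8*0) - a = 1/((2 - a) + 0) - a = 1/(2 - a) - a)
140*T(-12) = 140*((-1 - 1*(-12)² + 2*(-12))/(-2 - 12)) = 140*((-1 - 1*144 - 24)/(-14)) = 140*(-(-1 - 144 - 24)/14) = 140*(-1/14*(-169)) = 140*(169/14) = 1690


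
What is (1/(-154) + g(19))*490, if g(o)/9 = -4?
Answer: -194075/11 ≈ -17643.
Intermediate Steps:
g(o) = -36 (g(o) = 9*(-4) = -36)
(1/(-154) + g(19))*490 = (1/(-154) - 36)*490 = (-1/154 - 36)*490 = -5545/154*490 = -194075/11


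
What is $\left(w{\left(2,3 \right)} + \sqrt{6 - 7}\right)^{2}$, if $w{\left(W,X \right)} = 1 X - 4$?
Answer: $\left(-1 + i\right)^{2} \approx - 2.0 i$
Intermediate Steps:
$w{\left(W,X \right)} = -4 + X$ ($w{\left(W,X \right)} = X - 4 = -4 + X$)
$\left(w{\left(2,3 \right)} + \sqrt{6 - 7}\right)^{2} = \left(\left(-4 + 3\right) + \sqrt{6 - 7}\right)^{2} = \left(-1 + \sqrt{-1}\right)^{2} = \left(-1 + i\right)^{2}$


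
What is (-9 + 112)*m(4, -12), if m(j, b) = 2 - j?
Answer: -206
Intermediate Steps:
(-9 + 112)*m(4, -12) = (-9 + 112)*(2 - 1*4) = 103*(2 - 4) = 103*(-2) = -206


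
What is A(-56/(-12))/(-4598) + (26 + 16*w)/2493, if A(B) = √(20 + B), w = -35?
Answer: -178/831 - √222/13794 ≈ -0.21528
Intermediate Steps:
A(-56/(-12))/(-4598) + (26 + 16*w)/2493 = √(20 - 56/(-12))/(-4598) + (26 + 16*(-35))/2493 = √(20 - 56*(-1/12))*(-1/4598) + (26 - 560)*(1/2493) = √(20 + 14/3)*(-1/4598) - 534*1/2493 = √(74/3)*(-1/4598) - 178/831 = (√222/3)*(-1/4598) - 178/831 = -√222/13794 - 178/831 = -178/831 - √222/13794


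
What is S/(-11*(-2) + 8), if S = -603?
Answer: -201/10 ≈ -20.100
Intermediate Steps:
S/(-11*(-2) + 8) = -603/(-11*(-2) + 8) = -603/(22 + 8) = -603/30 = -603*1/30 = -201/10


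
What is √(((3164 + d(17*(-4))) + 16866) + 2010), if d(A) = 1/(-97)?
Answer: √207374263/97 ≈ 148.46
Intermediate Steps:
d(A) = -1/97
√(((3164 + d(17*(-4))) + 16866) + 2010) = √(((3164 - 1/97) + 16866) + 2010) = √((306907/97 + 16866) + 2010) = √(1942909/97 + 2010) = √(2137879/97) = √207374263/97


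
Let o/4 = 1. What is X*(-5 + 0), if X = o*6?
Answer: -120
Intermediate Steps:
o = 4 (o = 4*1 = 4)
X = 24 (X = 4*6 = 24)
X*(-5 + 0) = 24*(-5 + 0) = 24*(-5) = -120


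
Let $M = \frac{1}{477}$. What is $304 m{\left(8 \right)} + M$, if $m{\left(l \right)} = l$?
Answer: $\frac{1160065}{477} \approx 2432.0$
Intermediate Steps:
$M = \frac{1}{477} \approx 0.0020964$
$304 m{\left(8 \right)} + M = 304 \cdot 8 + \frac{1}{477} = 2432 + \frac{1}{477} = \frac{1160065}{477}$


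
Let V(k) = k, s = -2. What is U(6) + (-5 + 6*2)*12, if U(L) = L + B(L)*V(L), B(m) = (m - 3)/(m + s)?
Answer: 189/2 ≈ 94.500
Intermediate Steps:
B(m) = (-3 + m)/(-2 + m) (B(m) = (m - 3)/(m - 2) = (-3 + m)/(-2 + m))
U(L) = L + L*(-3 + L)/(-2 + L) (U(L) = L + ((-3 + L)/(-2 + L))*L = L + L*(-3 + L)/(-2 + L))
U(6) + (-5 + 6*2)*12 = 6*(-5 + 2*6)/(-2 + 6) + (-5 + 6*2)*12 = 6*(-5 + 12)/4 + (-5 + 12)*12 = 6*(¼)*7 + 7*12 = 21/2 + 84 = 189/2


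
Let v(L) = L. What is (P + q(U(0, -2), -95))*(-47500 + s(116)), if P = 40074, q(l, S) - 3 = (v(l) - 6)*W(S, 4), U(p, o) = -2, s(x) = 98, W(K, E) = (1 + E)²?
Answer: -1890249554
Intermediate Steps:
q(l, S) = -147 + 25*l (q(l, S) = 3 + (l - 6)*(1 + 4)² = 3 + (-6 + l)*5² = 3 + (-6 + l)*25 = 3 + (-150 + 25*l) = -147 + 25*l)
(P + q(U(0, -2), -95))*(-47500 + s(116)) = (40074 + (-147 + 25*(-2)))*(-47500 + 98) = (40074 + (-147 - 50))*(-47402) = (40074 - 197)*(-47402) = 39877*(-47402) = -1890249554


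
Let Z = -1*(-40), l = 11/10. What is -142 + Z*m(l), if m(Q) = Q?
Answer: -98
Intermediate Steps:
l = 11/10 (l = 11*(⅒) = 11/10 ≈ 1.1000)
Z = 40
-142 + Z*m(l) = -142 + 40*(11/10) = -142 + 44 = -98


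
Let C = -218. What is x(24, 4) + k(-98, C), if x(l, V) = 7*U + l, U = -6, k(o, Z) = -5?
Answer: -23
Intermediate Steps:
x(l, V) = -42 + l (x(l, V) = 7*(-6) + l = -42 + l)
x(24, 4) + k(-98, C) = (-42 + 24) - 5 = -18 - 5 = -23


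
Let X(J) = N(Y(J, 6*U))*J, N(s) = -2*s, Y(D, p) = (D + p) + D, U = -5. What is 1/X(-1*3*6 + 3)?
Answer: -1/1800 ≈ -0.00055556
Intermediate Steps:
Y(D, p) = p + 2*D
X(J) = J*(60 - 4*J) (X(J) = (-2*(6*(-5) + 2*J))*J = (-2*(-30 + 2*J))*J = (60 - 4*J)*J = J*(60 - 4*J))
1/X(-1*3*6 + 3) = 1/(4*(-1*3*6 + 3)*(15 - (-1*3*6 + 3))) = 1/(4*(-3*6 + 3)*(15 - (-3*6 + 3))) = 1/(4*(-18 + 3)*(15 - (-18 + 3))) = 1/(4*(-15)*(15 - 1*(-15))) = 1/(4*(-15)*(15 + 15)) = 1/(4*(-15)*30) = 1/(-1800) = -1/1800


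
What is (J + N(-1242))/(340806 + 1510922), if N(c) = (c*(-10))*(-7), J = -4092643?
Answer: -4179583/1851728 ≈ -2.2571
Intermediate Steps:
N(c) = 70*c (N(c) = -10*c*(-7) = 70*c)
(J + N(-1242))/(340806 + 1510922) = (-4092643 + 70*(-1242))/(340806 + 1510922) = (-4092643 - 86940)/1851728 = -4179583*1/1851728 = -4179583/1851728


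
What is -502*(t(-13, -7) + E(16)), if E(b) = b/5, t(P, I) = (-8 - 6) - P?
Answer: -5522/5 ≈ -1104.4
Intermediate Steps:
t(P, I) = -14 - P
E(b) = b/5 (E(b) = b*(⅕) = b/5)
-502*(t(-13, -7) + E(16)) = -502*((-14 - 1*(-13)) + (⅕)*16) = -502*((-14 + 13) + 16/5) = -502*(-1 + 16/5) = -502*11/5 = -5522/5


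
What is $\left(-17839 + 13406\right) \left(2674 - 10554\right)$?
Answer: $34932040$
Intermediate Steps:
$\left(-17839 + 13406\right) \left(2674 - 10554\right) = \left(-4433\right) \left(-7880\right) = 34932040$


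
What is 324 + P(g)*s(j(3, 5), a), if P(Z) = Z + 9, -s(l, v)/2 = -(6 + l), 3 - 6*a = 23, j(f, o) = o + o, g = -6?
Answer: 420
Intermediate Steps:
j(f, o) = 2*o
a = -10/3 (a = ½ - ⅙*23 = ½ - 23/6 = -10/3 ≈ -3.3333)
s(l, v) = 12 + 2*l (s(l, v) = -(-2)*(6 + l) = -2*(-6 - l) = 12 + 2*l)
P(Z) = 9 + Z
324 + P(g)*s(j(3, 5), a) = 324 + (9 - 6)*(12 + 2*(2*5)) = 324 + 3*(12 + 2*10) = 324 + 3*(12 + 20) = 324 + 3*32 = 324 + 96 = 420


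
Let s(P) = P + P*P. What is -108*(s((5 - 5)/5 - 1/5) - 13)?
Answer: 35532/25 ≈ 1421.3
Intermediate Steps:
s(P) = P + P²
-108*(s((5 - 5)/5 - 1/5) - 13) = -108*(((5 - 5)/5 - 1/5)*(1 + ((5 - 5)/5 - 1/5)) - 13) = -108*((0*(⅕) - 1*⅕)*(1 + (0*(⅕) - 1*⅕)) - 13) = -108*((0 - ⅕)*(1 + (0 - ⅕)) - 13) = -108*(-(1 - ⅕)/5 - 13) = -108*(-⅕*⅘ - 13) = -108*(-4/25 - 13) = -108*(-329/25) = 35532/25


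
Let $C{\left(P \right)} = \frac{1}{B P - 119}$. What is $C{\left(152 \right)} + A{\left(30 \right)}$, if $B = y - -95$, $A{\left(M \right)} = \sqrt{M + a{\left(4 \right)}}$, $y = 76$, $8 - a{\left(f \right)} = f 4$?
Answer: $\frac{1}{25873} + \sqrt{22} \approx 4.6905$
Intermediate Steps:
$a{\left(f \right)} = 8 - 4 f$ ($a{\left(f \right)} = 8 - f 4 = 8 - 4 f$)
$A{\left(M \right)} = \sqrt{-8 + M}$ ($A{\left(M \right)} = \sqrt{M + \left(8 - 16\right)} = \sqrt{M - 8} = \sqrt{-8 + M}$)
$B = 171$ ($B = 76 - -95 = 76 + 95 = 171$)
$C{\left(P \right)} = \frac{1}{-119 + 171 P}$ ($C{\left(P \right)} = \frac{1}{171 P - 119} = \frac{1}{-119 + 171 P}$)
$C{\left(152 \right)} + A{\left(30 \right)} = \frac{1}{-119 + 171 \cdot 152} + \sqrt{-8 + 30} = \frac{1}{-119 + 25992} + \sqrt{22} = \frac{1}{25873} + \sqrt{22}$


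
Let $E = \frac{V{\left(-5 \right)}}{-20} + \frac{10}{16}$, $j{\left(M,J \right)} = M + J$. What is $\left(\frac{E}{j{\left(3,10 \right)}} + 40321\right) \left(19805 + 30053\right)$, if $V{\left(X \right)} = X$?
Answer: $\frac{104537044239}{52} \approx 2.0103 \cdot 10^{9}$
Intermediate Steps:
$j{\left(M,J \right)} = J + M$
$E = \frac{7}{8}$ ($E = - \frac{5}{-20} + \frac{10}{16} = \left(-5\right) \left(- \frac{1}{20}\right) + 10 \cdot \frac{1}{16} = \frac{1}{4} + \frac{5}{8} = \frac{7}{8} \approx 0.875$)
$\left(\frac{E}{j{\left(3,10 \right)}} + 40321\right) \left(19805 + 30053\right) = \left(\frac{1}{10 + 3} \cdot \frac{7}{8} + 40321\right) \left(19805 + 30053\right) = \left(\frac{1}{13} \cdot \frac{7}{8} + 40321\right) 49858 = \left(\frac{7}{104} + 40321\right) 49858 = \frac{4193391}{104} \cdot 49858 = \frac{104537044239}{52}$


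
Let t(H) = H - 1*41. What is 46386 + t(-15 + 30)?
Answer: 46360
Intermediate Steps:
t(H) = -41 + H (t(H) = H - 41 = -41 + H)
46386 + t(-15 + 30) = 46386 + (-41 + (-15 + 30)) = 46386 + (-41 + 15) = 46386 - 26 = 46360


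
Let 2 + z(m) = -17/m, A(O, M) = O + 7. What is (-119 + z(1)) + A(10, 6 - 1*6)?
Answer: -121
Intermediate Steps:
A(O, M) = 7 + O
z(m) = -2 - 17/m
(-119 + z(1)) + A(10, 6 - 1*6) = (-119 + (-2 - 17/1)) + (7 + 10) = (-119 + (-2 - 17*1)) + 17 = (-119 + (-2 - 17)) + 17 = (-119 - 19) + 17 = -138 + 17 = -121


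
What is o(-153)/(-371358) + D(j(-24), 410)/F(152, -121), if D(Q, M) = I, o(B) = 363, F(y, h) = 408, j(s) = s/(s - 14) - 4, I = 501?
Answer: 10327903/8417448 ≈ 1.2270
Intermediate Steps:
j(s) = -4 + s/(-14 + s) (j(s) = s/(-14 + s) - 4 = -4 + s/(-14 + s))
D(Q, M) = 501
o(-153)/(-371358) + D(j(-24), 410)/F(152, -121) = 363/(-371358) + 501/408 = 363*(-1/371358) + 501*(1/408) = -121/123786 + 167/136 = 10327903/8417448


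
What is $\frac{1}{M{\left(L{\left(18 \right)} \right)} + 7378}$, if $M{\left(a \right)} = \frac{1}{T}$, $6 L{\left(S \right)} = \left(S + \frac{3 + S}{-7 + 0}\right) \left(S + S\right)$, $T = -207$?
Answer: $\frac{207}{1527245} \approx 0.00013554$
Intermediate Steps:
$L{\left(S \right)} = \frac{S \left(- \frac{3}{7} + \frac{6 S}{7}\right)}{3}$ ($L{\left(S \right)} = \frac{\left(S + \frac{3 + S}{-7 + 0}\right) \left(S + S\right)}{6} = \frac{\left(S + \frac{3 + S}{-7}\right) 2 S}{6} = \frac{\left(S + \left(3 + S\right) \left(- \frac{1}{7}\right)\right) 2 S}{6} = \frac{\left(S - \left(\frac{3}{7} + \frac{S}{7}\right)\right) 2 S}{6} = \frac{\left(- \frac{3}{7} + \frac{6 S}{7}\right) 2 S}{6} = \frac{2 S \left(- \frac{3}{7} + \frac{6 S}{7}\right)}{6} = \frac{S \left(- \frac{3}{7} + \frac{6 S}{7}\right)}{3}$)
$M{\left(a \right)} = - \frac{1}{207}$ ($M{\left(a \right)} = \frac{1}{-207} = - \frac{1}{207}$)
$\frac{1}{M{\left(L{\left(18 \right)} \right)} + 7378} = \frac{1}{- \frac{1}{207} + 7378} = \frac{1}{\frac{1527245}{207}} = \frac{207}{1527245}$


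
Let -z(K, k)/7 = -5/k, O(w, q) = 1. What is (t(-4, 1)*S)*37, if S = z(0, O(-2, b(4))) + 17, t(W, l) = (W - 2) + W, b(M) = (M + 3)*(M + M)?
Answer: -19240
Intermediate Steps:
b(M) = 2*M*(3 + M) (b(M) = (3 + M)*(2*M) = 2*M*(3 + M))
t(W, l) = -2 + 2*W (t(W, l) = (-2 + W) + W = -2 + 2*W)
z(K, k) = 35/k (z(K, k) = -(-35)/k = 35/k)
S = 52 (S = 35/1 + 17 = 35*1 + 17 = 35 + 17 = 52)
(t(-4, 1)*S)*37 = ((-2 + 2*(-4))*52)*37 = ((-2 - 8)*52)*37 = -10*52*37 = -520*37 = -19240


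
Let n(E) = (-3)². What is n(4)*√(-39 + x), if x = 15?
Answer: 18*I*√6 ≈ 44.091*I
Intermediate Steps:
n(E) = 9
n(4)*√(-39 + x) = 9*√(-39 + 15) = 9*√(-24) = 9*(2*I*√6) = 18*I*√6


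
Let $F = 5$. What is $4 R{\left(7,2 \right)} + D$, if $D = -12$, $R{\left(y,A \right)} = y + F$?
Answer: $36$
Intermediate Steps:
$R{\left(y,A \right)} = 5 + y$ ($R{\left(y,A \right)} = y + 5 = 5 + y$)
$4 R{\left(7,2 \right)} + D = 4 \left(5 + 7\right) - 12 = 4 \cdot 12 - 12 = 48 - 12 = 36$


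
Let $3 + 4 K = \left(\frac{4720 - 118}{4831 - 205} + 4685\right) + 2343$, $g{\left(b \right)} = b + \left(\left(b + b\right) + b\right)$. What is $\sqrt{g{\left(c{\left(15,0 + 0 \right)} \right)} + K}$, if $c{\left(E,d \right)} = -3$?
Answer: $\frac{\sqrt{4148006214}}{1542} \approx 41.767$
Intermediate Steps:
$g{\left(b \right)} = 4 b$ ($g{\left(b \right)} = b + \left(2 b + b\right) = b + 3 b = 4 b$)
$K = \frac{2708521}{1542}$ ($K = - \frac{3}{4} + \frac{\left(\frac{4720 - 118}{4831 - 205} + 4685\right) + 2343}{4} = - \frac{3}{4} + \frac{\left(\frac{4602}{4626} + 4685\right) + 2343}{4} = - \frac{3}{4} + \frac{\left(4602 \cdot \frac{1}{4626} + 4685\right) + 2343}{4} = - \frac{3}{4} + \frac{\left(\frac{767}{771} + 4685\right) + 2343}{4} = - \frac{3}{4} + \frac{\frac{3612902}{771} + 2343}{4} = - \frac{3}{4} + \frac{1}{4} \cdot \frac{5419355}{771} = - \frac{3}{4} + \frac{5419355}{3084} = \frac{2708521}{1542} \approx 1756.5$)
$\sqrt{g{\left(c{\left(15,0 + 0 \right)} \right)} + K} = \sqrt{4 \left(-3\right) + \frac{2708521}{1542}} = \sqrt{-12 + \frac{2708521}{1542}} = \sqrt{\frac{2690017}{1542}} = \frac{\sqrt{4148006214}}{1542}$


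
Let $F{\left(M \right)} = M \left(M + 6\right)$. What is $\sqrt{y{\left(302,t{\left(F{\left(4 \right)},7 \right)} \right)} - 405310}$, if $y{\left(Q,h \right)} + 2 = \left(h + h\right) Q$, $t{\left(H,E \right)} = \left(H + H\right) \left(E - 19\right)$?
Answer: $8 i \sqrt{15393} \approx 992.55 i$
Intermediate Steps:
$F{\left(M \right)} = M \left(6 + M\right)$
$t{\left(H,E \right)} = 2 H \left(-19 + E\right)$
$y{\left(Q,h \right)} = -2 + 2 Q h$ ($y{\left(Q,h \right)} = -2 + \left(h + h\right) Q = -2 + 2 h Q = -2 + 2 Q h$)
$\sqrt{y{\left(302,t{\left(F{\left(4 \right)},7 \right)} \right)} - 405310} = \sqrt{\left(-2 + 2 \cdot 302 \cdot 2 \cdot 4 \left(6 + 4\right) \left(-19 + 7\right)\right) - 405310} = \sqrt{\left(-2 + 2 \cdot 302 \cdot 2 \cdot 4 \cdot 10 \left(-12\right)\right) - 405310} = \sqrt{\left(-2 + 2 \cdot 302 \cdot 2 \cdot 40 \left(-12\right)\right) - 405310} = \sqrt{\left(-2 + 2 \cdot 302 \left(-960\right)\right) - 405310} = \sqrt{\left(-2 - 579840\right) - 405310} = \sqrt{-579842 - 405310} = \sqrt{-985152} = 8 i \sqrt{15393}$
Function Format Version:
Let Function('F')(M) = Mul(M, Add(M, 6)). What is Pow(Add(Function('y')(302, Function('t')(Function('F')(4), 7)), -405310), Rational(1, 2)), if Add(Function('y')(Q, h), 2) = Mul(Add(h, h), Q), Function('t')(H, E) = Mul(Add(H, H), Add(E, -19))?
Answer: Mul(8, I, Pow(15393, Rational(1, 2))) ≈ Mul(992.55, I)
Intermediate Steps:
Function('F')(M) = Mul(M, Add(6, M))
Function('t')(H, E) = Mul(2, H, Add(-19, E)) (Function('t')(H, E) = Mul(Mul(2, H), Add(-19, E)) = Mul(2, H, Add(-19, E)))
Function('y')(Q, h) = Add(-2, Mul(2, Q, h)) (Function('y')(Q, h) = Add(-2, Mul(Add(h, h), Q)) = Add(-2, Mul(Mul(2, h), Q)) = Add(-2, Mul(2, Q, h)))
Pow(Add(Function('y')(302, Function('t')(Function('F')(4), 7)), -405310), Rational(1, 2)) = Pow(Add(Add(-2, Mul(2, 302, Mul(2, Mul(4, Add(6, 4)), Add(-19, 7)))), -405310), Rational(1, 2)) = Pow(Add(Add(-2, Mul(2, 302, Mul(2, Mul(4, 10), -12))), -405310), Rational(1, 2)) = Pow(Add(Add(-2, Mul(2, 302, Mul(2, 40, -12))), -405310), Rational(1, 2)) = Pow(Add(Add(-2, Mul(2, 302, -960)), -405310), Rational(1, 2)) = Pow(Add(Add(-2, -579840), -405310), Rational(1, 2)) = Pow(Add(-579842, -405310), Rational(1, 2)) = Pow(-985152, Rational(1, 2)) = Mul(8, I, Pow(15393, Rational(1, 2)))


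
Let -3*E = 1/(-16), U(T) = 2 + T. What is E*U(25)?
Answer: 9/16 ≈ 0.56250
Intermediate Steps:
E = 1/48 (E = -1/3/(-16) = -1/3*(-1/16) = 1/48 ≈ 0.020833)
E*U(25) = (2 + 25)/48 = (1/48)*27 = 9/16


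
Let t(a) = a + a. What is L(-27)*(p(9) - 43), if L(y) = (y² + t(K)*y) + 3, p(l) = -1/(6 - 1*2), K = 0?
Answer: -31659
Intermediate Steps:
t(a) = 2*a
p(l) = -¼ (p(l) = -1/(6 - 2) = -1/4 = -1*¼ = -¼)
L(y) = 3 + y² (L(y) = (y² + (2*0)*y) + 3 = (y² + 0*y) + 3 = (y² + 0) + 3 = y² + 3 = 3 + y²)
L(-27)*(p(9) - 43) = (3 + (-27)²)*(-¼ - 43) = (3 + 729)*(-173/4) = 732*(-173/4) = -31659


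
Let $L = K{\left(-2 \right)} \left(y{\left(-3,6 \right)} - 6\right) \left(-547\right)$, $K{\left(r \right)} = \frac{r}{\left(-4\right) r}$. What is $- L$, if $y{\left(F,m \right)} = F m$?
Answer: $3282$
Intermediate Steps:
$K{\left(r \right)} = - \frac{1}{4}$ ($K{\left(r \right)} = r \left(- \frac{1}{4 r}\right) = - \frac{1}{4}$)
$L = -3282$ ($L = - \frac{\left(-3\right) 6 - 6}{4} \left(-547\right) = - \frac{-18 - 6}{4} \left(-547\right) = \left(- \frac{1}{4}\right) \left(-24\right) \left(-547\right) = 6 \left(-547\right) = -3282$)
$- L = \left(-1\right) \left(-3282\right) = 3282$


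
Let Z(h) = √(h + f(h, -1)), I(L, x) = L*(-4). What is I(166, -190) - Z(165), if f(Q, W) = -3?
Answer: -664 - 9*√2 ≈ -676.73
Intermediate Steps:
I(L, x) = -4*L
Z(h) = √(-3 + h) (Z(h) = √(h - 3) = √(-3 + h))
I(166, -190) - Z(165) = -4*166 - √(-3 + 165) = -664 - √162 = -664 - 9*√2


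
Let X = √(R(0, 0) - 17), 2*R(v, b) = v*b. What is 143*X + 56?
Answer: 56 + 143*I*√17 ≈ 56.0 + 589.6*I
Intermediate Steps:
R(v, b) = b*v/2 (R(v, b) = (v*b)/2 = (b*v)/2 = b*v/2)
X = I*√17 (X = √((½)*0*0 - 17) = √(0 - 17) = √(-17) = I*√17 ≈ 4.1231*I)
143*X + 56 = 143*(I*√17) + 56 = 143*I*√17 + 56 = 56 + 143*I*√17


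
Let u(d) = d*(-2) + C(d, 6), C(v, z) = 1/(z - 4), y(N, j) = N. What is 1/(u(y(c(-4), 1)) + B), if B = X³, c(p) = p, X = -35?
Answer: -2/85733 ≈ -2.3328e-5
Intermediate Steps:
C(v, z) = 1/(-4 + z)
B = -42875 (B = (-35)³ = -42875)
u(d) = ½ - 2*d (u(d) = d*(-2) + 1/(-4 + 6) = -2*d + 1/2 = -2*d + ½ = ½ - 2*d)
1/(u(y(c(-4), 1)) + B) = 1/((½ - 2*(-4)) - 42875) = 1/((½ + 8) - 42875) = 1/(17/2 - 42875) = 1/(-85733/2) = -2/85733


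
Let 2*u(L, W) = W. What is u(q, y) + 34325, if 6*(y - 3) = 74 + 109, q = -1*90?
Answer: 137367/4 ≈ 34342.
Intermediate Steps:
q = -90
y = 67/2 (y = 3 + (74 + 109)/6 = 3 + (⅙)*183 = 3 + 61/2 = 67/2 ≈ 33.500)
u(L, W) = W/2
u(q, y) + 34325 = (½)*(67/2) + 34325 = 67/4 + 34325 = 137367/4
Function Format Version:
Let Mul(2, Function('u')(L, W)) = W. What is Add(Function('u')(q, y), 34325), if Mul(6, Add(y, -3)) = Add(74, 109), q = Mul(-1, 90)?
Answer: Rational(137367, 4) ≈ 34342.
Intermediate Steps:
q = -90
y = Rational(67, 2) (y = Add(3, Mul(Rational(1, 6), Add(74, 109))) = Add(3, Mul(Rational(1, 6), 183)) = Add(3, Rational(61, 2)) = Rational(67, 2) ≈ 33.500)
Function('u')(L, W) = Mul(Rational(1, 2), W)
Add(Function('u')(q, y), 34325) = Add(Mul(Rational(1, 2), Rational(67, 2)), 34325) = Add(Rational(67, 4), 34325) = Rational(137367, 4)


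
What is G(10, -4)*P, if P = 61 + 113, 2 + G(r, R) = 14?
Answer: 2088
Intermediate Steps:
G(r, R) = 12 (G(r, R) = -2 + 14 = 12)
P = 174
G(10, -4)*P = 12*174 = 2088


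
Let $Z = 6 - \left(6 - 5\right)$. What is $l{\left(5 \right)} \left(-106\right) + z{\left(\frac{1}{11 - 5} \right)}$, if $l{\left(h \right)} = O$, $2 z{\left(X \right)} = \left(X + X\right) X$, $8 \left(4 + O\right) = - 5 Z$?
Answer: $\frac{13595}{18} \approx 755.28$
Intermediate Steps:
$Z = 5$ ($Z = 6 - 1 = 5$)
$O = - \frac{57}{8}$ ($O = -4 + \frac{\left(-5\right) 5}{8} = -4 + \frac{1}{8} \left(-25\right) = -4 - \frac{25}{8} = - \frac{57}{8} \approx -7.125$)
$z{\left(X \right)} = X^{2}$ ($z{\left(X \right)} = \frac{\left(X + X\right) X}{2} = \frac{2 X X}{2} = \frac{2 X^{2}}{2} = X^{2}$)
$l{\left(h \right)} = - \frac{57}{8}$
$l{\left(5 \right)} \left(-106\right) + z{\left(\frac{1}{11 - 5} \right)} = \left(- \frac{57}{8}\right) \left(-106\right) + \left(\frac{1}{11 - 5}\right)^{2} = \frac{3021}{4} + \left(\frac{1}{6}\right)^{2} = \frac{3021}{4} + \frac{1}{36} = \frac{13595}{18}$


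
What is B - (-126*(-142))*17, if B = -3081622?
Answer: -3385786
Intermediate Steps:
B - (-126*(-142))*17 = -3081622 - (-126*(-142))*17 = -3081622 - 17892*17 = -3081622 - 1*304164 = -3081622 - 304164 = -3385786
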